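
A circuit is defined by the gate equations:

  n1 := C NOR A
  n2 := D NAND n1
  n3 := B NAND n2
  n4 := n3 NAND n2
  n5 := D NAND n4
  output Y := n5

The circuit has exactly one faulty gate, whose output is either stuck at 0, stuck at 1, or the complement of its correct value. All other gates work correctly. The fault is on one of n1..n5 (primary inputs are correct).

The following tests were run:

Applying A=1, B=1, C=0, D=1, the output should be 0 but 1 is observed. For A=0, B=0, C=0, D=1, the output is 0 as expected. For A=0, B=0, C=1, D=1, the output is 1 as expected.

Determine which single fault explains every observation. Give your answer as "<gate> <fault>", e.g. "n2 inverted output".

n3 stuck-at-1

Fault-free values for test 1 (A=1, B=1, C=0, D=1): n1=0, n2=1, n3=0, n4=1, n5=0, giving Y=0. Observed 1.
Test 1: faults giving observed 1 are {n3 stuck-at-1, n3 inverted output, n4 stuck-at-0, n4 inverted output, n5 stuck-at-1, n5 inverted output}.
Test 2 (A=0, B=0, C=0, D=1): fault-free n1=1, n2=0, n3=1, n4=1, n5=0 → 0; observed 0. Eliminates n4 stuck-at-0, n4 inverted output, n5 stuck-at-1, n5 inverted output.
Test 3 (A=0, B=0, C=1, D=1): fault-free n1=0, n2=1, n3=1, n4=0, n5=1 → 1; observed 1. Eliminates n3 inverted output.
Only n3 stuck-at-1 is consistent with every test.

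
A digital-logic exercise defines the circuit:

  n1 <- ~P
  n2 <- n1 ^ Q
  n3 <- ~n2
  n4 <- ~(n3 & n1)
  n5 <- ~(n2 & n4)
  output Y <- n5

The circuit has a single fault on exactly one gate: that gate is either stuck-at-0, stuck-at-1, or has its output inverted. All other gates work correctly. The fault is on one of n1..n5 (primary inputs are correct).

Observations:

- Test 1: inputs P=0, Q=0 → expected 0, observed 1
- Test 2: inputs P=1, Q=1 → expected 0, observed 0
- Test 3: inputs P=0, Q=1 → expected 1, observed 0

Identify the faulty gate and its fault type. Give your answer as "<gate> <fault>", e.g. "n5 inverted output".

n1 stuck-at-0

Fault-free values for test 1 (P=0, Q=0): n1=1, n2=1, n3=0, n4=1, n5=0, giving Y=0. Observed 1.
Test 1: faults giving observed 1 are {n1 stuck-at-0, n1 inverted output, n2 stuck-at-0, n2 inverted output, n3 stuck-at-1, n3 inverted output, n4 stuck-at-0, n4 inverted output, n5 stuck-at-1, n5 inverted output}.
Test 2 (P=1, Q=1): fault-free n1=0, n2=1, n3=0, n4=1, n5=0 → 0; observed 0. Eliminates n1 inverted output, n2 stuck-at-0, n2 inverted output, n4 stuck-at-0, n4 inverted output, n5 stuck-at-1, n5 inverted output.
Test 3 (P=0, Q=1): fault-free n1=1, n2=0, n3=1, n4=0, n5=1 → 1; observed 0. Eliminates n3 stuck-at-1, n3 inverted output.
Only n1 stuck-at-0 is consistent with every test.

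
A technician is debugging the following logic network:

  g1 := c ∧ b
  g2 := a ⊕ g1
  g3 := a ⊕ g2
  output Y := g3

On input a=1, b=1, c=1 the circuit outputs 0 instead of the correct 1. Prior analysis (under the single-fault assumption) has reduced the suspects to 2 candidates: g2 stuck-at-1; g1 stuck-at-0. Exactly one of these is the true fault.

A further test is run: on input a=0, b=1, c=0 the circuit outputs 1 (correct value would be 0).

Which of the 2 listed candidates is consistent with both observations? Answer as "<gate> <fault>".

g2 stuck-at-1

Evaluate each candidate on input a=0, b=1, c=0:
  g2 stuck-at-1: g1=0, g2=1 [stuck-at-1], g3=1 → 1 — matches
  g1 stuck-at-0: g1=0 [stuck-at-0], g2=0, g3=0 → 0 — eliminated
Only g2 stuck-at-1 reproduces the observed 1.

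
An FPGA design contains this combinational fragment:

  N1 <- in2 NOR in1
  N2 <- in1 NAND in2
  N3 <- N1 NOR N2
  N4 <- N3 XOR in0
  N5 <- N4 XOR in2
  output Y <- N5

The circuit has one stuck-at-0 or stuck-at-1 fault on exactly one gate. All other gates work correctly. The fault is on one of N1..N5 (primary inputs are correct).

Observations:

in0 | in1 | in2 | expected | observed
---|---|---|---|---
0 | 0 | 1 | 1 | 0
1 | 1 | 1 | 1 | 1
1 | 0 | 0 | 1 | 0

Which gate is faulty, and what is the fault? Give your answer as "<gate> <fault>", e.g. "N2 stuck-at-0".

N3 stuck-at-1

Fault-free values for test 1 (in0=0, in1=0, in2=1): N1=0, N2=1, N3=0, N4=0, N5=1, giving Y=1. Observed 0.
Test 1: faults giving observed 0 are {N2 stuck-at-0, N3 stuck-at-1, N4 stuck-at-1, N5 stuck-at-0}.
Test 2 (in0=1, in1=1, in2=1): fault-free N1=0, N2=0, N3=1, N4=0, N5=1 → 1; observed 1. Eliminates N4 stuck-at-1, N5 stuck-at-0.
Test 3 (in0=1, in1=0, in2=0): fault-free N1=1, N2=1, N3=0, N4=1, N5=1 → 1; observed 0. Eliminates N2 stuck-at-0.
Only N3 stuck-at-1 is consistent with every test.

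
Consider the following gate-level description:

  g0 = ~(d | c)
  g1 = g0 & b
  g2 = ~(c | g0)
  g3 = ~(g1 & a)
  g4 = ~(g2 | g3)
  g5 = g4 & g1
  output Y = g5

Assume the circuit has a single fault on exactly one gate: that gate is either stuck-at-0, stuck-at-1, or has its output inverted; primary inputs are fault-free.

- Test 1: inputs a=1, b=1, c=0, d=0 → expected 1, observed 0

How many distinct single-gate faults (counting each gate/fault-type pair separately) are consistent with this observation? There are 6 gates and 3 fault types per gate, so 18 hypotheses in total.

Fault-free: g0=1, g1=1, g2=0, g3=0, g4=1, g5=1 → 1. Observed 0.
  g0: stuck-at-0, inverted output ✓; others ✗
  g1: stuck-at-0, inverted output ✓; others ✗
  g2: stuck-at-1, inverted output ✓; others ✗
  g3: stuck-at-1, inverted output ✓; others ✗
  g4: stuck-at-0, inverted output ✓; others ✗
  g5: stuck-at-0, inverted output ✓; others ✗
Consistent faults: {g0 stuck-at-0, g0 inverted output, g1 stuck-at-0, g1 inverted output, g2 stuck-at-1, g2 inverted output, g3 stuck-at-1, g3 inverted output, g4 stuck-at-0, g4 inverted output, g5 stuck-at-0, g5 inverted output} — 12 in all.

12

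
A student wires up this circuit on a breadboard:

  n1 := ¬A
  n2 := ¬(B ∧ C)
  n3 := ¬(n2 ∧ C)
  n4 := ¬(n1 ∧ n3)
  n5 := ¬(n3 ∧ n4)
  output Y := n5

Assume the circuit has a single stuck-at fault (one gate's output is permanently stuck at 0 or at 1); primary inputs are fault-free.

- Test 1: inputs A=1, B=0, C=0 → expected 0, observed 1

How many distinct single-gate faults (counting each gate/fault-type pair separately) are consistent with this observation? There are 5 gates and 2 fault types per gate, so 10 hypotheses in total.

4

Fault-free: n1=0, n2=1, n3=1, n4=1, n5=0 → 0. Observed 1.
  n1 stuck-at-0: output 0 ✗
  n1 stuck-at-1: output 1 ✓
  n2 stuck-at-0: output 0 ✗
  n2 stuck-at-1: output 0 ✗
  n3 stuck-at-0: output 1 ✓
  n3 stuck-at-1: output 0 ✗
  n4 stuck-at-0: output 1 ✓
  n4 stuck-at-1: output 0 ✗
  n5 stuck-at-0: output 0 ✗
  n5 stuck-at-1: output 1 ✓
Consistent faults: {n1 stuck-at-1, n3 stuck-at-0, n4 stuck-at-0, n5 stuck-at-1} — 4 in all.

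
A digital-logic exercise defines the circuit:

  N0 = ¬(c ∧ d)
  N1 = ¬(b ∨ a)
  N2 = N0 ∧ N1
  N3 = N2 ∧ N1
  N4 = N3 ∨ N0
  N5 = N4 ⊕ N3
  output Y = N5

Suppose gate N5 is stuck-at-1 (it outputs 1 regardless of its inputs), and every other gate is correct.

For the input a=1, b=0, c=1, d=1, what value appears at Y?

1

Propagate with N5 forced: N0=0, N1=0, N2=0, N3=0, N4=0, N5=1 [stuck-at-1].
So Y = 1. (Without the fault it would be 0.)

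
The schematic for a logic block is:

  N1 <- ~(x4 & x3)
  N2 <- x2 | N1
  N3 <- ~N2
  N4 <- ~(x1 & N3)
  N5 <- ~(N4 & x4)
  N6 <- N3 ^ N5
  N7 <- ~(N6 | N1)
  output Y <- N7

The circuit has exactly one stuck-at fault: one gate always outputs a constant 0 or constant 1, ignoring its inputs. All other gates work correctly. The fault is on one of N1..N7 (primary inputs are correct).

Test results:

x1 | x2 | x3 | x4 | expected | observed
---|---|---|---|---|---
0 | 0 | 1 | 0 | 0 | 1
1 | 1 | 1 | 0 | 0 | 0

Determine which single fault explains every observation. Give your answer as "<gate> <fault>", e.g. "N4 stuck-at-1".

N1 stuck-at-0

Fault-free values for test 1 (x1=0, x2=0, x3=1, x4=0): N1=1, N2=1, N3=0, N4=1, N5=1, N6=1, N7=0, giving Y=0. Observed 1.
Test 1: faults giving observed 1 are {N1 stuck-at-0, N7 stuck-at-1}.
Test 2 (x1=1, x2=1, x3=1, x4=0): fault-free N1=1, N2=1, N3=0, N4=1, N5=1, N6=1, N7=0 → 0; observed 0. Eliminates N7 stuck-at-1.
Only N1 stuck-at-0 is consistent with every test.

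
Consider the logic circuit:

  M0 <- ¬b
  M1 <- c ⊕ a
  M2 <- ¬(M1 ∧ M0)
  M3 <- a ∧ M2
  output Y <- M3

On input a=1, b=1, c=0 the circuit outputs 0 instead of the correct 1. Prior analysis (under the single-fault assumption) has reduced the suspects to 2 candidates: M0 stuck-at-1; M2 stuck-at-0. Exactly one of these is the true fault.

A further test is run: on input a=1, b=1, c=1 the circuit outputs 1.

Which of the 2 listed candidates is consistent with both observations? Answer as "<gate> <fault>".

Evaluate each candidate on input a=1, b=1, c=1:
  M0 stuck-at-1: M0=1 [stuck-at-1], M1=0, M2=1, M3=1 → 1 — matches
  M2 stuck-at-0: M0=0, M1=0, M2=0 [stuck-at-0], M3=0 → 0 — eliminated
Only M0 stuck-at-1 reproduces the observed 1.

M0 stuck-at-1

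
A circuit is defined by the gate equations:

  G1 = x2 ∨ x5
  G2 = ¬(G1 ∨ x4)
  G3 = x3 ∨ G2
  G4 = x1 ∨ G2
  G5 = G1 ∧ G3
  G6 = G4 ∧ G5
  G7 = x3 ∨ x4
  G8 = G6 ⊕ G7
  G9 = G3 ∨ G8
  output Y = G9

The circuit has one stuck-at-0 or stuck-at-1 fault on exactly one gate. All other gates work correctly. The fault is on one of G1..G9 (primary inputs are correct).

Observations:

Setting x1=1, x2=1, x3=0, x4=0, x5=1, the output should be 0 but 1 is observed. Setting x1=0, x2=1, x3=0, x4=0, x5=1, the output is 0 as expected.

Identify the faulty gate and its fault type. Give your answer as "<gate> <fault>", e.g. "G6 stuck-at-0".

G5 stuck-at-1

Fault-free values for test 1 (x1=1, x2=1, x3=0, x4=0, x5=1): G1=1, G2=0, G3=0, G4=1, G5=0, G6=0, G7=0, G8=0, G9=0, giving Y=0. Observed 1.
Test 1: faults giving observed 1 are {G1 stuck-at-0, G2 stuck-at-1, G3 stuck-at-1, G5 stuck-at-1, G6 stuck-at-1, G7 stuck-at-1, G8 stuck-at-1, G9 stuck-at-1}.
Test 2 (x1=0, x2=1, x3=0, x4=0, x5=1): fault-free G1=1, G2=0, G3=0, G4=0, G5=0, G6=0, G7=0, G8=0, G9=0 → 0; observed 0. Eliminates G1 stuck-at-0, G2 stuck-at-1, G3 stuck-at-1, G6 stuck-at-1, G7 stuck-at-1, G8 stuck-at-1, G9 stuck-at-1.
Only G5 stuck-at-1 is consistent with every test.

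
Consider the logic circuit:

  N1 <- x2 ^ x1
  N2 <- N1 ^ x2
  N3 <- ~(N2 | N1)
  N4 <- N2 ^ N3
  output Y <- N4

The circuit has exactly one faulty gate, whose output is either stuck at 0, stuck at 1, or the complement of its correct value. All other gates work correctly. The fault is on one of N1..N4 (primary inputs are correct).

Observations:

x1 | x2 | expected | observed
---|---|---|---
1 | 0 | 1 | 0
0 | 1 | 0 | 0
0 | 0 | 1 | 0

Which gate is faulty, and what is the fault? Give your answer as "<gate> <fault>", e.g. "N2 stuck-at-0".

Fault-free values for test 1 (x1=1, x2=0): N1=1, N2=1, N3=0, N4=1, giving Y=1. Observed 0.
Test 1: faults giving observed 0 are {N2 stuck-at-0, N2 inverted output, N3 stuck-at-1, N3 inverted output, N4 stuck-at-0, N4 inverted output}.
Test 2 (x1=0, x2=1): fault-free N1=1, N2=0, N3=0, N4=0 → 0; observed 0. Eliminates N2 inverted output, N3 stuck-at-1, N3 inverted output, N4 inverted output.
Test 3 (x1=0, x2=0): fault-free N1=0, N2=0, N3=1, N4=1 → 1; observed 0. Eliminates N2 stuck-at-0.
Only N4 stuck-at-0 is consistent with every test.

N4 stuck-at-0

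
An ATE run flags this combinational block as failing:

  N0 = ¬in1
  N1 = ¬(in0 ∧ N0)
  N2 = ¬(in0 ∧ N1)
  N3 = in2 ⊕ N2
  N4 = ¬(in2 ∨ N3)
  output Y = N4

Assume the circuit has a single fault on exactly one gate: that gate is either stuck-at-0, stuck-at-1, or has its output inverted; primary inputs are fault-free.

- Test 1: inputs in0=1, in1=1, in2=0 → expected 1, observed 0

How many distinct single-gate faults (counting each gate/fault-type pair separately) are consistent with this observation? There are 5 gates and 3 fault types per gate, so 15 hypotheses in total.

10

Fault-free: N0=0, N1=1, N2=0, N3=0, N4=1 → 1. Observed 0.
  N0: stuck-at-1, inverted output ✓; others ✗
  N1: stuck-at-0, inverted output ✓; others ✗
  N2: stuck-at-1, inverted output ✓; others ✗
  N3: stuck-at-1, inverted output ✓; others ✗
  N4: stuck-at-0, inverted output ✓; others ✗
Consistent faults: {N0 stuck-at-1, N0 inverted output, N1 stuck-at-0, N1 inverted output, N2 stuck-at-1, N2 inverted output, N3 stuck-at-1, N3 inverted output, N4 stuck-at-0, N4 inverted output} — 10 in all.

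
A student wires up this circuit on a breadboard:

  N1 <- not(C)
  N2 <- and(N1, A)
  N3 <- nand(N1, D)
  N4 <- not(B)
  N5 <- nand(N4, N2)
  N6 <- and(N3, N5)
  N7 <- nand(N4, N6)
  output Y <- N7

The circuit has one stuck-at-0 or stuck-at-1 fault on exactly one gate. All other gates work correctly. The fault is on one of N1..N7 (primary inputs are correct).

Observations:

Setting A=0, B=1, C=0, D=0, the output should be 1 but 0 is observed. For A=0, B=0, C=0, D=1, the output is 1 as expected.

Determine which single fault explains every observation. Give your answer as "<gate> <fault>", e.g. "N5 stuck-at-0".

N4 stuck-at-1

Fault-free values for test 1 (A=0, B=1, C=0, D=0): N1=1, N2=0, N3=1, N4=0, N5=1, N6=1, N7=1, giving Y=1. Observed 0.
Test 1: faults giving observed 0 are {N4 stuck-at-1, N7 stuck-at-0}.
Test 2 (A=0, B=0, C=0, D=1): fault-free N1=1, N2=0, N3=0, N4=1, N5=1, N6=0, N7=1 → 1; observed 1. Eliminates N7 stuck-at-0.
Only N4 stuck-at-1 is consistent with every test.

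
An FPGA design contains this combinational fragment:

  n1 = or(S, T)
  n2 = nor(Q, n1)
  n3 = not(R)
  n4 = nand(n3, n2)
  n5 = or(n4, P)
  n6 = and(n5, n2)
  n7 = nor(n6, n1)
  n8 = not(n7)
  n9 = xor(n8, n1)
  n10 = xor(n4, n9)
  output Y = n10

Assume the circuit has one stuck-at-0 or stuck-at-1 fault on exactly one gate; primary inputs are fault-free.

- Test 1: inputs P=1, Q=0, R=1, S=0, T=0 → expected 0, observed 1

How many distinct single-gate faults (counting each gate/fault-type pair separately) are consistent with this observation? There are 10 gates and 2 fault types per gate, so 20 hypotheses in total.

Fault-free: n1=0, n2=1, n3=0, n4=1, n5=1, n6=1, n7=0, n8=1, n9=1, n10=0 → 0. Observed 1.
  n1: stuck-at-1 ✓; others ✗
  n2: stuck-at-0 ✓; others ✗
  n3: stuck-at-1 ✓; others ✗
  n4: stuck-at-0 ✓; others ✗
  n5: stuck-at-0 ✓; others ✗
  n6: stuck-at-0 ✓; others ✗
  n7: stuck-at-1 ✓; others ✗
  n8: stuck-at-0 ✓; others ✗
  n9: stuck-at-0 ✓; others ✗
  n10: stuck-at-1 ✓; others ✗
Consistent faults: {n1 stuck-at-1, n2 stuck-at-0, n3 stuck-at-1, n4 stuck-at-0, n5 stuck-at-0, n6 stuck-at-0, n7 stuck-at-1, n8 stuck-at-0, n9 stuck-at-0, n10 stuck-at-1} — 10 in all.

10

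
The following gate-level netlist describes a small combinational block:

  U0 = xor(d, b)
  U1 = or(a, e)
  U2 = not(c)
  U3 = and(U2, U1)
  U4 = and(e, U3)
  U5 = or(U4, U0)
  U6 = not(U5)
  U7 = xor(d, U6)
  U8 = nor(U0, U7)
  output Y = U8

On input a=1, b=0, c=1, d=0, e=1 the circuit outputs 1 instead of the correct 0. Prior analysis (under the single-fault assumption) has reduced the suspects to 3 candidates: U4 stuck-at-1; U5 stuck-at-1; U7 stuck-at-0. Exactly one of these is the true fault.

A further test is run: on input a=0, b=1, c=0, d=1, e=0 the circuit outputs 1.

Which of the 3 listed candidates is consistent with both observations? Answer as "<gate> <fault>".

U7 stuck-at-0

Evaluate each candidate on input a=0, b=1, c=0, d=1, e=0:
  U4 stuck-at-1: U0=0, U1=0, U2=1, U3=0, U4=1 [stuck-at-1], U5=1, U6=0, U7=1, U8=0 → 0 — eliminated
  U5 stuck-at-1: U0=0, U1=0, U2=1, U3=0, U4=0, U5=1 [stuck-at-1], U6=0, U7=1, U8=0 → 0 — eliminated
  U7 stuck-at-0: U0=0, U1=0, U2=1, U3=0, U4=0, U5=0, U6=1, U7=0 [stuck-at-0], U8=1 → 1 — matches
Only U7 stuck-at-0 reproduces the observed 1.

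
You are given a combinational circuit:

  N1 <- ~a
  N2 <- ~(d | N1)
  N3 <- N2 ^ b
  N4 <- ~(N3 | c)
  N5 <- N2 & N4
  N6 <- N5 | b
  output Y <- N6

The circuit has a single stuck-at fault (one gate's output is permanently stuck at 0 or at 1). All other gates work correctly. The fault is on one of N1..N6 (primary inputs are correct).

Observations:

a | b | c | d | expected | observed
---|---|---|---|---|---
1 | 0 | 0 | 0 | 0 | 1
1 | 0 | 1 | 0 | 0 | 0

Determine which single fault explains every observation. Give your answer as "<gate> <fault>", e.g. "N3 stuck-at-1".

Fault-free values for test 1 (a=1, b=0, c=0, d=0): N1=0, N2=1, N3=1, N4=0, N5=0, N6=0, giving Y=0. Observed 1.
Test 1: faults giving observed 1 are {N3 stuck-at-0, N4 stuck-at-1, N5 stuck-at-1, N6 stuck-at-1}.
Test 2 (a=1, b=0, c=1, d=0): fault-free N1=0, N2=1, N3=1, N4=0, N5=0, N6=0 → 0; observed 0. Eliminates N4 stuck-at-1, N5 stuck-at-1, N6 stuck-at-1.
Only N3 stuck-at-0 is consistent with every test.

N3 stuck-at-0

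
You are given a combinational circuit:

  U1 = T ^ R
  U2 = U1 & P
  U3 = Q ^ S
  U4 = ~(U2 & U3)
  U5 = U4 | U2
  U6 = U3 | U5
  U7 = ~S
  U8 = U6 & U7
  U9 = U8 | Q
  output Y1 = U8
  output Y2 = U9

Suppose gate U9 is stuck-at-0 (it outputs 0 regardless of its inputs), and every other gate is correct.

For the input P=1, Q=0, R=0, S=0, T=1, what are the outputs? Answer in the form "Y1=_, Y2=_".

Y1=1, Y2=0

Propagate with U9 forced: U1=1, U2=1, U3=0, U4=1, U5=1, U6=1, U7=1, U8=1, U9=0 [stuck-at-0].
So the outputs are Y1=1, Y2=0. (Without the fault they would be Y1=1, Y2=1.)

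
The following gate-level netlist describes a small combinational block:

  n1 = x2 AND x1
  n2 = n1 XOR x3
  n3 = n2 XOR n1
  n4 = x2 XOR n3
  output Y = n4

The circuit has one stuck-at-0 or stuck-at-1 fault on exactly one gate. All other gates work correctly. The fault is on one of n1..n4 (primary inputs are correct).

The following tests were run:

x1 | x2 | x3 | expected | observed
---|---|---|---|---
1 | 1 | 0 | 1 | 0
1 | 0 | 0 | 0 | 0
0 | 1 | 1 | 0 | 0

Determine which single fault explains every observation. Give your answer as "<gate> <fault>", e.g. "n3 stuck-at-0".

Fault-free values for test 1 (x1=1, x2=1, x3=0): n1=1, n2=1, n3=0, n4=1, giving Y=1. Observed 0.
Test 1: faults giving observed 0 are {n2 stuck-at-0, n3 stuck-at-1, n4 stuck-at-0}.
Test 2 (x1=1, x2=0, x3=0): fault-free n1=0, n2=0, n3=0, n4=0 → 0; observed 0. Eliminates n3 stuck-at-1.
Test 3 (x1=0, x2=1, x3=1): fault-free n1=0, n2=1, n3=1, n4=0 → 0; observed 0. Eliminates n2 stuck-at-0.
Only n4 stuck-at-0 is consistent with every test.

n4 stuck-at-0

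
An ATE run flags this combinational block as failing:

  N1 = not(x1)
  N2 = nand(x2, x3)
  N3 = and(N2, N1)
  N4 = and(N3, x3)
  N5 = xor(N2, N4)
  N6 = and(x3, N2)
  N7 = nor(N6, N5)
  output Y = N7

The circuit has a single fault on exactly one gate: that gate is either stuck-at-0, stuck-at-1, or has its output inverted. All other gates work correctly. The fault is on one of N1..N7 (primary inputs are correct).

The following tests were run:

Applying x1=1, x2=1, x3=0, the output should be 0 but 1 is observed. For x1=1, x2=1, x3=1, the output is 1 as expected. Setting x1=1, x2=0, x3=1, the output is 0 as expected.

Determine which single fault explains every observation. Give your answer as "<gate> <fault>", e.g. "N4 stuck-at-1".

Fault-free values for test 1 (x1=1, x2=1, x3=0): N1=0, N2=1, N3=0, N4=0, N5=1, N6=0, N7=0, giving Y=0. Observed 1.
Test 1: faults giving observed 1 are {N2 stuck-at-0, N2 inverted output, N4 stuck-at-1, N4 inverted output, N5 stuck-at-0, N5 inverted output, N7 stuck-at-1, N7 inverted output}.
Test 2 (x1=1, x2=1, x3=1): fault-free N1=0, N2=0, N3=0, N4=0, N5=0, N6=0, N7=1 → 1; observed 1. Eliminates N2 inverted output, N4 stuck-at-1, N4 inverted output, N5 inverted output, N7 inverted output.
Test 3 (x1=1, x2=0, x3=1): fault-free N1=0, N2=1, N3=0, N4=0, N5=1, N6=1, N7=0 → 0; observed 0. Eliminates N2 stuck-at-0, N7 stuck-at-1.
Only N5 stuck-at-0 is consistent with every test.

N5 stuck-at-0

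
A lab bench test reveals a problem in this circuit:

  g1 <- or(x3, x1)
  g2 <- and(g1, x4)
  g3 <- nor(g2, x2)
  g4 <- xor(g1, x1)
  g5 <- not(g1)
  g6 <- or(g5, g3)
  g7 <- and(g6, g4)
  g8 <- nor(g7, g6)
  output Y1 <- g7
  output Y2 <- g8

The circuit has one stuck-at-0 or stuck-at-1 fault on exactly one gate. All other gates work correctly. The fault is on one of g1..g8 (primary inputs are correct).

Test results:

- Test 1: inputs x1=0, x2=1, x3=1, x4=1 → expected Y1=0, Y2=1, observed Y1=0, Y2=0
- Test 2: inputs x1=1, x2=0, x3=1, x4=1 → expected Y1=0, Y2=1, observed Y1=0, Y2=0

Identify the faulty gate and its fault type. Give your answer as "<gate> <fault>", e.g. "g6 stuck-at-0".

Fault-free values for test 1 (x1=0, x2=1, x3=1, x4=1): g1=1, g2=1, g3=0, g4=1, g5=0, g6=0, g7=0, g8=1, giving Y1=0, Y2=1. Observed Y1=0, Y2=0.
Test 1: faults giving observed Y1=0, Y2=0 are {g1 stuck-at-0, g8 stuck-at-0}.
Test 2 (x1=1, x2=0, x3=1, x4=1): fault-free g1=1, g2=1, g3=0, g4=0, g5=0, g6=0, g7=0, g8=1 → Y1=0, Y2=1; observed Y1=0, Y2=0. Eliminates g1 stuck-at-0.
Only g8 stuck-at-0 is consistent with every test.

g8 stuck-at-0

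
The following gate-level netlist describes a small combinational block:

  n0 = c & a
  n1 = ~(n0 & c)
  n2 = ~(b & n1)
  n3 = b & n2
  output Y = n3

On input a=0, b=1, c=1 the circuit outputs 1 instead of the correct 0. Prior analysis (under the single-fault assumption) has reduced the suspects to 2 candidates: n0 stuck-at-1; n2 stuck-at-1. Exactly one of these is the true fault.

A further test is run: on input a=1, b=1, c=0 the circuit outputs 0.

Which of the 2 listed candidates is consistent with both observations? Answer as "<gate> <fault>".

Evaluate each candidate on input a=1, b=1, c=0:
  n0 stuck-at-1: n0=1 [stuck-at-1], n1=1, n2=0, n3=0 → 0 — matches
  n2 stuck-at-1: n0=0, n1=1, n2=1 [stuck-at-1], n3=1 → 1 — eliminated
Only n0 stuck-at-1 reproduces the observed 0.

n0 stuck-at-1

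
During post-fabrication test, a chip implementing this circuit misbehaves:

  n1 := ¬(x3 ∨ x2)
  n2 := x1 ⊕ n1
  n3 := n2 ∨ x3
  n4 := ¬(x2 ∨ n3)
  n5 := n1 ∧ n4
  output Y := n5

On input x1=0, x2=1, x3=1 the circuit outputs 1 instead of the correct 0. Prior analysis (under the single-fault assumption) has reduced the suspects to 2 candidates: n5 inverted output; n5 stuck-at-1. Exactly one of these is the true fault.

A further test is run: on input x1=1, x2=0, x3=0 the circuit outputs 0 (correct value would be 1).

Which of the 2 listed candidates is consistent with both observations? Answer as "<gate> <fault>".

n5 inverted output

Evaluate each candidate on input x1=1, x2=0, x3=0:
  n5 inverted output: n1=1, n2=0, n3=0, n4=1, n5=0 [inverted output] → 0 — matches
  n5 stuck-at-1: n1=1, n2=0, n3=0, n4=1, n5=1 [stuck-at-1] → 1 — eliminated
Only n5 inverted output reproduces the observed 0.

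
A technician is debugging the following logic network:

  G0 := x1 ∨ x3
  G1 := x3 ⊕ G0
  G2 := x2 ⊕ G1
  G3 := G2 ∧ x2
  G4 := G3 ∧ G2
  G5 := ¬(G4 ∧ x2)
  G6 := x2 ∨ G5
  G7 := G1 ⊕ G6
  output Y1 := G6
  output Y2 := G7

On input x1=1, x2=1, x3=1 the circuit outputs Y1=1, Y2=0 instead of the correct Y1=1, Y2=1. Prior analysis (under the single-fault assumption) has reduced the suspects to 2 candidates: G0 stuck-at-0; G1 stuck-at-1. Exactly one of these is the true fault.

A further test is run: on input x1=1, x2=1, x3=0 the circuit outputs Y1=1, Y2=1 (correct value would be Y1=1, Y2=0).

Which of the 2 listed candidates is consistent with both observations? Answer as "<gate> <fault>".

G0 stuck-at-0

Evaluate each candidate on input x1=1, x2=1, x3=0:
  G0 stuck-at-0: G0=0 [stuck-at-0], G1=0, G2=1, G3=1, G4=1, G5=0, G6=1, G7=1 → Y1=1, Y2=1 — matches
  G1 stuck-at-1: G0=1, G1=1 [stuck-at-1], G2=0, G3=0, G4=0, G5=1, G6=1, G7=0 → Y1=1, Y2=0 — eliminated
Only G0 stuck-at-0 reproduces the observed Y1=1, Y2=1.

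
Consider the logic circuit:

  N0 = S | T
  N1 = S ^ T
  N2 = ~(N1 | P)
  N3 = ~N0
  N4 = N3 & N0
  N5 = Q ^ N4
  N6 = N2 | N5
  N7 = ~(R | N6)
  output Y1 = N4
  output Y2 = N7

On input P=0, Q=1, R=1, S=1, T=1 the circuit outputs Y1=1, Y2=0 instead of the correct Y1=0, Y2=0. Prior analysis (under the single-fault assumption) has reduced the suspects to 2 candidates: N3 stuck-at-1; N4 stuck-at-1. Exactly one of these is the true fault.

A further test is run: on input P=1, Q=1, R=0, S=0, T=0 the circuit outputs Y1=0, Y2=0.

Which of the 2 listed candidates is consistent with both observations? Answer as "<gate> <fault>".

N3 stuck-at-1

Evaluate each candidate on input P=1, Q=1, R=0, S=0, T=0:
  N3 stuck-at-1: N0=0, N1=0, N2=0, N3=1 [stuck-at-1], N4=0, N5=1, N6=1, N7=0 → Y1=0, Y2=0 — matches
  N4 stuck-at-1: N0=0, N1=0, N2=0, N3=1, N4=1 [stuck-at-1], N5=0, N6=0, N7=1 → Y1=1, Y2=1 — eliminated
Only N3 stuck-at-1 reproduces the observed Y1=0, Y2=0.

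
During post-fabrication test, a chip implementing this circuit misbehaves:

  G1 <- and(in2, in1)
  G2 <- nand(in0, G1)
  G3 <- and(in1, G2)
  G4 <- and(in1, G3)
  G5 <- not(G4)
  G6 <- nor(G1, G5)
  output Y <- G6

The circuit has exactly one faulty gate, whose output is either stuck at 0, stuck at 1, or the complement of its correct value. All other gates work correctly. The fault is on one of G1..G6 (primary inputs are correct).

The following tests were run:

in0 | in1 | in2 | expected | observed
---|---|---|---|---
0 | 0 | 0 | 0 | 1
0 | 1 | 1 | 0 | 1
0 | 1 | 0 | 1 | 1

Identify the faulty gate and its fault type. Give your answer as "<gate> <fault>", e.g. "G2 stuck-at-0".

G6 stuck-at-1

Fault-free values for test 1 (in0=0, in1=0, in2=0): G1=0, G2=1, G3=0, G4=0, G5=1, G6=0, giving Y=0. Observed 1.
Test 1: faults giving observed 1 are {G4 stuck-at-1, G4 inverted output, G5 stuck-at-0, G5 inverted output, G6 stuck-at-1, G6 inverted output}.
Test 2 (in0=0, in1=1, in2=1): fault-free G1=1, G2=1, G3=1, G4=1, G5=0, G6=0 → 0; observed 1. Eliminates G4 stuck-at-1, G4 inverted output, G5 stuck-at-0, G5 inverted output.
Test 3 (in0=0, in1=1, in2=0): fault-free G1=0, G2=1, G3=1, G4=1, G5=0, G6=1 → 1; observed 1. Eliminates G6 inverted output.
Only G6 stuck-at-1 is consistent with every test.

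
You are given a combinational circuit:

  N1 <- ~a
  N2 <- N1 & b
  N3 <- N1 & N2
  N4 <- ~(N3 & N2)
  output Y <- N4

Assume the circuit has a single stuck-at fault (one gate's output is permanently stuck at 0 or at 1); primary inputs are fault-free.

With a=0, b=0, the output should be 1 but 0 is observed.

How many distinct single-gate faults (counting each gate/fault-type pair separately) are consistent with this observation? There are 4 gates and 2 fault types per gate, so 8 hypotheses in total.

2

Fault-free: N1=1, N2=0, N3=0, N4=1 → 1. Observed 0.
  N1 stuck-at-0: output 1 ✗
  N1 stuck-at-1: output 1 ✗
  N2 stuck-at-0: output 1 ✗
  N2 stuck-at-1: output 0 ✓
  N3 stuck-at-0: output 1 ✗
  N3 stuck-at-1: output 1 ✗
  N4 stuck-at-0: output 0 ✓
  N4 stuck-at-1: output 1 ✗
Consistent faults: {N2 stuck-at-1, N4 stuck-at-0} — 2 in all.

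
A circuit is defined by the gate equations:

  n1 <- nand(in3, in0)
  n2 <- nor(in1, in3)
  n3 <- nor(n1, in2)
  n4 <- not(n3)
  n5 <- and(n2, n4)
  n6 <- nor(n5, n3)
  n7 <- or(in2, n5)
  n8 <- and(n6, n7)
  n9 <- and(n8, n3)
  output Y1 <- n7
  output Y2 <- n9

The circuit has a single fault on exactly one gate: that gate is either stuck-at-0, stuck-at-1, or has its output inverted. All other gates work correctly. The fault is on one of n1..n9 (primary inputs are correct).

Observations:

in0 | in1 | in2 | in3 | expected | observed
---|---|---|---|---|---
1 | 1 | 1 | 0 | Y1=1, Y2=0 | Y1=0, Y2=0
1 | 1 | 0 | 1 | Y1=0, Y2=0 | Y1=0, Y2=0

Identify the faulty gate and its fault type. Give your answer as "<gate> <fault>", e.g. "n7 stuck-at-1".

Fault-free values for test 1 (in0=1, in1=1, in2=1, in3=0): n1=1, n2=0, n3=0, n4=1, n5=0, n6=1, n7=1, n8=1, n9=0, giving Y1=1, Y2=0. Observed Y1=0, Y2=0.
Test 1: faults giving observed Y1=0, Y2=0 are {n7 stuck-at-0, n7 inverted output}.
Test 2 (in0=1, in1=1, in2=0, in3=1): fault-free n1=0, n2=0, n3=1, n4=0, n5=0, n6=0, n7=0, n8=0, n9=0 → Y1=0, Y2=0; observed Y1=0, Y2=0. Eliminates n7 inverted output.
Only n7 stuck-at-0 is consistent with every test.

n7 stuck-at-0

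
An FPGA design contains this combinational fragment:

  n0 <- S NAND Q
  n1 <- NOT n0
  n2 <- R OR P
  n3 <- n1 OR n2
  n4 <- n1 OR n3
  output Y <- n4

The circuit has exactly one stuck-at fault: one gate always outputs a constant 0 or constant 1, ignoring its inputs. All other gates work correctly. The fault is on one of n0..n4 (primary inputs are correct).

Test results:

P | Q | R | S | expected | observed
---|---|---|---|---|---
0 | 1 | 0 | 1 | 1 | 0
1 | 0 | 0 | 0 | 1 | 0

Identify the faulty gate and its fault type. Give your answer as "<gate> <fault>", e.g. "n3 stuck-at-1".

n4 stuck-at-0

Fault-free values for test 1 (P=0, Q=1, R=0, S=1): n0=0, n1=1, n2=0, n3=1, n4=1, giving Y=1. Observed 0.
Test 1: faults giving observed 0 are {n0 stuck-at-1, n1 stuck-at-0, n4 stuck-at-0}.
Test 2 (P=1, Q=0, R=0, S=0): fault-free n0=1, n1=0, n2=1, n3=1, n4=1 → 1; observed 0. Eliminates n0 stuck-at-1, n1 stuck-at-0.
Only n4 stuck-at-0 is consistent with every test.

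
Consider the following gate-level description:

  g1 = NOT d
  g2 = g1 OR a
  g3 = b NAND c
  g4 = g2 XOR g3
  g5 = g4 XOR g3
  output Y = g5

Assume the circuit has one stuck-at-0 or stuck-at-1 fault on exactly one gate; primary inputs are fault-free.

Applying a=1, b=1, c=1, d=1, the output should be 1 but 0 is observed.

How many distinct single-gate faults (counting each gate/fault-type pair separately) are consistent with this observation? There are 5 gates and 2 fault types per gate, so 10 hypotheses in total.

3

Fault-free: g1=0, g2=1, g3=0, g4=1, g5=1 → 1. Observed 0.
  g1 stuck-at-0: output 1 ✗
  g1 stuck-at-1: output 1 ✗
  g2 stuck-at-0: output 0 ✓
  g2 stuck-at-1: output 1 ✗
  g3 stuck-at-0: output 1 ✗
  g3 stuck-at-1: output 1 ✗
  g4 stuck-at-0: output 0 ✓
  g4 stuck-at-1: output 1 ✗
  g5 stuck-at-0: output 0 ✓
  g5 stuck-at-1: output 1 ✗
Consistent faults: {g2 stuck-at-0, g4 stuck-at-0, g5 stuck-at-0} — 3 in all.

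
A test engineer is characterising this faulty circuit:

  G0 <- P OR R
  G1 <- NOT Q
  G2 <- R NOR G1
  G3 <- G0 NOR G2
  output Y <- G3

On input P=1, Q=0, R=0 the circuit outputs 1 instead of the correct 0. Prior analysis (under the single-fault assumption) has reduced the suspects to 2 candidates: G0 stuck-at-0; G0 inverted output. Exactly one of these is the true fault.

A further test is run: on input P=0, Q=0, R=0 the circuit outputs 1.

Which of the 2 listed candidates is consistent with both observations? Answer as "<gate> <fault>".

G0 stuck-at-0

Evaluate each candidate on input P=0, Q=0, R=0:
  G0 stuck-at-0: G0=0 [stuck-at-0], G1=1, G2=0, G3=1 → 1 — matches
  G0 inverted output: G0=1 [inverted output], G1=1, G2=0, G3=0 → 0 — eliminated
Only G0 stuck-at-0 reproduces the observed 1.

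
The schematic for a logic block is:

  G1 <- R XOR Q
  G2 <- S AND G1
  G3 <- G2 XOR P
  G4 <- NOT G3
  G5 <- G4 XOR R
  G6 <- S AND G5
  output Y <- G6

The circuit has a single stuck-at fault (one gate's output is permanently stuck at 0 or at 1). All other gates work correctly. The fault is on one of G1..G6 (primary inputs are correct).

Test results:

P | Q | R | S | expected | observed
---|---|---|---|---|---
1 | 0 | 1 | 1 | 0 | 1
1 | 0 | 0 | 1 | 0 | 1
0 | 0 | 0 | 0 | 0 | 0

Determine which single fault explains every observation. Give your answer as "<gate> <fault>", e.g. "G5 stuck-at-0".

G5 stuck-at-1

Fault-free values for test 1 (P=1, Q=0, R=1, S=1): G1=1, G2=1, G3=0, G4=1, G5=0, G6=0, giving Y=0. Observed 1.
Test 1: faults giving observed 1 are {G1 stuck-at-0, G2 stuck-at-0, G3 stuck-at-1, G4 stuck-at-0, G5 stuck-at-1, G6 stuck-at-1}.
Test 2 (P=1, Q=0, R=0, S=1): fault-free G1=0, G2=0, G3=1, G4=0, G5=0, G6=0 → 0; observed 1. Eliminates G1 stuck-at-0, G2 stuck-at-0, G3 stuck-at-1, G4 stuck-at-0.
Test 3 (P=0, Q=0, R=0, S=0): fault-free G1=0, G2=0, G3=0, G4=1, G5=1, G6=0 → 0; observed 0. Eliminates G6 stuck-at-1.
Only G5 stuck-at-1 is consistent with every test.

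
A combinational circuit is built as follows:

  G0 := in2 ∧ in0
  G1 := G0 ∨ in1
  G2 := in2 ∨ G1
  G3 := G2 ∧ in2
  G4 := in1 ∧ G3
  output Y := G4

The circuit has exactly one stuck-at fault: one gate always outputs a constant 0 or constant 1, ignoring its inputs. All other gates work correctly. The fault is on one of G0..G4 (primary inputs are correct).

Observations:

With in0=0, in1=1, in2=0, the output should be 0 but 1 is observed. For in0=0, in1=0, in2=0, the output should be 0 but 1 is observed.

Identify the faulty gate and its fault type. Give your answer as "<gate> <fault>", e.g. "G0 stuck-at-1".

G4 stuck-at-1

Fault-free values for test 1 (in0=0, in1=1, in2=0): G0=0, G1=1, G2=1, G3=0, G4=0, giving Y=0. Observed 1.
Test 1: faults giving observed 1 are {G3 stuck-at-1, G4 stuck-at-1}.
Test 2 (in0=0, in1=0, in2=0): fault-free G0=0, G1=0, G2=0, G3=0, G4=0 → 0; observed 1. Eliminates G3 stuck-at-1.
Only G4 stuck-at-1 is consistent with every test.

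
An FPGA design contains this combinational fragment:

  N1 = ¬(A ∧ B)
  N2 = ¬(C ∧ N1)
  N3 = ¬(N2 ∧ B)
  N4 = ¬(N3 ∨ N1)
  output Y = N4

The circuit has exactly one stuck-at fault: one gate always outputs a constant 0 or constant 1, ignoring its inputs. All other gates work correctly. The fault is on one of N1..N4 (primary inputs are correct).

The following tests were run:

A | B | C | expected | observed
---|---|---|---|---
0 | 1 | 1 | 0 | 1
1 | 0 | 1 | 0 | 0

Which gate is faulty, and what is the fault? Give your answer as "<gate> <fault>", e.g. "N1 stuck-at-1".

N1 stuck-at-0

Fault-free values for test 1 (A=0, B=1, C=1): N1=1, N2=0, N3=1, N4=0, giving Y=0. Observed 1.
Test 1: faults giving observed 1 are {N1 stuck-at-0, N4 stuck-at-1}.
Test 2 (A=1, B=0, C=1): fault-free N1=1, N2=0, N3=1, N4=0 → 0; observed 0. Eliminates N4 stuck-at-1.
Only N1 stuck-at-0 is consistent with every test.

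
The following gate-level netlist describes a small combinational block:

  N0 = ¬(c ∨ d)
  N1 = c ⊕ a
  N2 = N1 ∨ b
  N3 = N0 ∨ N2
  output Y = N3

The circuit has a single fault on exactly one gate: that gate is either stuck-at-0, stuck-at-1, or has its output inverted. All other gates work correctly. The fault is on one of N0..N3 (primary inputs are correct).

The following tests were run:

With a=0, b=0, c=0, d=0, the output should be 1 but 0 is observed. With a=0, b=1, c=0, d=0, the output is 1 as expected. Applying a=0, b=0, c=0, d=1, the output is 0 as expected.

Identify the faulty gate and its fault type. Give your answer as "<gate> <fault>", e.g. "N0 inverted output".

N0 stuck-at-0

Fault-free values for test 1 (a=0, b=0, c=0, d=0): N0=1, N1=0, N2=0, N3=1, giving Y=1. Observed 0.
Test 1: faults giving observed 0 are {N0 stuck-at-0, N0 inverted output, N3 stuck-at-0, N3 inverted output}.
Test 2 (a=0, b=1, c=0, d=0): fault-free N0=1, N1=0, N2=1, N3=1 → 1; observed 1. Eliminates N3 stuck-at-0, N3 inverted output.
Test 3 (a=0, b=0, c=0, d=1): fault-free N0=0, N1=0, N2=0, N3=0 → 0; observed 0. Eliminates N0 inverted output.
Only N0 stuck-at-0 is consistent with every test.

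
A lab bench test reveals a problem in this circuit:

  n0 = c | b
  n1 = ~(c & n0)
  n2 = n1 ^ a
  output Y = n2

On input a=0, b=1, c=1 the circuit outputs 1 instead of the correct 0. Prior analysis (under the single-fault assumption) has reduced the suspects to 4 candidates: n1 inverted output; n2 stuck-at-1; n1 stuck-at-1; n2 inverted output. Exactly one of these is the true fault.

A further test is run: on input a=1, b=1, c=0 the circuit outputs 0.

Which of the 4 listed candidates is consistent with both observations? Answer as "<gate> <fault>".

n1 stuck-at-1

Evaluate each candidate on input a=1, b=1, c=0:
  n1 inverted output: n0=1, n1=0 [inverted output], n2=1 → 1 — eliminated
  n2 stuck-at-1: n0=1, n1=1, n2=1 [stuck-at-1] → 1 — eliminated
  n1 stuck-at-1: n0=1, n1=1 [stuck-at-1], n2=0 → 0 — matches
  n2 inverted output: n0=1, n1=1, n2=1 [inverted output] → 1 — eliminated
Only n1 stuck-at-1 reproduces the observed 0.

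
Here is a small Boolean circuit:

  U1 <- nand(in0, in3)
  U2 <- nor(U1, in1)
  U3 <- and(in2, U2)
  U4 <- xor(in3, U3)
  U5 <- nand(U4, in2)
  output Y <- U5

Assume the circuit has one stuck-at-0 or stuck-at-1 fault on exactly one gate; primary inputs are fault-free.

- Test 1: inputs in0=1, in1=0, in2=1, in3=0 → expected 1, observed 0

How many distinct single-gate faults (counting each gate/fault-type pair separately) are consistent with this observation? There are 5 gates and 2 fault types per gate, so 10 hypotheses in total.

5

Fault-free: U1=1, U2=0, U3=0, U4=0, U5=1 → 1. Observed 0.
  U1 stuck-at-0: output 0 ✓
  U1 stuck-at-1: output 1 ✗
  U2 stuck-at-0: output 1 ✗
  U2 stuck-at-1: output 0 ✓
  U3 stuck-at-0: output 1 ✗
  U3 stuck-at-1: output 0 ✓
  U4 stuck-at-0: output 1 ✗
  U4 stuck-at-1: output 0 ✓
  U5 stuck-at-0: output 0 ✓
  U5 stuck-at-1: output 1 ✗
Consistent faults: {U1 stuck-at-0, U2 stuck-at-1, U3 stuck-at-1, U4 stuck-at-1, U5 stuck-at-0} — 5 in all.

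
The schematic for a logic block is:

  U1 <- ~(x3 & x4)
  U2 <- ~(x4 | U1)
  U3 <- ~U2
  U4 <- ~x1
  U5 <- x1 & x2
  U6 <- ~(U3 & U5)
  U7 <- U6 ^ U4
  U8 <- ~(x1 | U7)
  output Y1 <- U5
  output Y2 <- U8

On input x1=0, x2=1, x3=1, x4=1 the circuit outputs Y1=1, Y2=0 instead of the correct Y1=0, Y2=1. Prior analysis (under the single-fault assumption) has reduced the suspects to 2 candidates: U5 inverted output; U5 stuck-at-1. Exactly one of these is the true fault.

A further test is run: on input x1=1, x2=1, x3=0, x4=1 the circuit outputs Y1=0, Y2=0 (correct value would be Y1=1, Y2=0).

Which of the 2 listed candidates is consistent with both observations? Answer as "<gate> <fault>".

Evaluate each candidate on input x1=1, x2=1, x3=0, x4=1:
  U5 inverted output: U1=1, U2=0, U3=1, U4=0, U5=0 [inverted output], U6=1, U7=1, U8=0 → Y1=0, Y2=0 — matches
  U5 stuck-at-1: U1=1, U2=0, U3=1, U4=0, U5=1 [stuck-at-1], U6=0, U7=0, U8=0 → Y1=1, Y2=0 — eliminated
Only U5 inverted output reproduces the observed Y1=0, Y2=0.

U5 inverted output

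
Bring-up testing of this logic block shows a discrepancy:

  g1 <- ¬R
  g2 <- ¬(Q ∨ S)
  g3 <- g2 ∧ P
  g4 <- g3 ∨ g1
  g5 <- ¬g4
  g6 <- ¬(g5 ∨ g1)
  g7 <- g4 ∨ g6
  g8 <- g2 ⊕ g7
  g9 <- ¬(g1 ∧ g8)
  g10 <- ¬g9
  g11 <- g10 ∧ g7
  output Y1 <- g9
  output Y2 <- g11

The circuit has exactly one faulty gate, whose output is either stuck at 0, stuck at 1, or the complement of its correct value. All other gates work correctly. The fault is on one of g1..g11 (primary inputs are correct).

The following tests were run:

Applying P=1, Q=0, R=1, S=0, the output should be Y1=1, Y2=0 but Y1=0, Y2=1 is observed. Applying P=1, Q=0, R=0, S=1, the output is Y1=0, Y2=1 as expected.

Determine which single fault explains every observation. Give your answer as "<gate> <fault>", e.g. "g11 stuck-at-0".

Fault-free values for test 1 (P=1, Q=0, R=1, S=0): g1=0, g2=1, g3=1, g4=1, g5=0, g6=1, g7=1, g8=0, g9=1, g10=0, g11=0, giving Y1=1, Y2=0. Observed Y1=0, Y2=1.
Test 1: faults giving observed Y1=0, Y2=1 are {g9 stuck-at-0, g9 inverted output}.
Test 2 (P=1, Q=0, R=0, S=1): fault-free g1=1, g2=0, g3=0, g4=1, g5=0, g6=0, g7=1, g8=1, g9=0, g10=1, g11=1 → Y1=0, Y2=1; observed Y1=0, Y2=1. Eliminates g9 inverted output.
Only g9 stuck-at-0 is consistent with every test.

g9 stuck-at-0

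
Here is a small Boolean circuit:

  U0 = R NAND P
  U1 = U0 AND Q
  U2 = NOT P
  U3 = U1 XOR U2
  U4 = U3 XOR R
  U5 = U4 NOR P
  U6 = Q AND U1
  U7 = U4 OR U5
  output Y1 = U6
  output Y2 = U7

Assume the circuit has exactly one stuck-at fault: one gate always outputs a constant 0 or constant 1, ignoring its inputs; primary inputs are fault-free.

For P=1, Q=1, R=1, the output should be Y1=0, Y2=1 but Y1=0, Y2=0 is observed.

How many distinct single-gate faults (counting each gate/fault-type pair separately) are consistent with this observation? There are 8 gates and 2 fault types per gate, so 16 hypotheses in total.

4

Fault-free: U0=0, U1=0, U2=0, U3=0, U4=1, U5=0, U6=0, U7=1 → Y1=0, Y2=1. Observed Y1=0, Y2=0.
  U0: none of the 2 fault types match ✗
  U1: none of the 2 fault types match ✗
  U2: stuck-at-1 ✓; others ✗
  U3: stuck-at-1 ✓; others ✗
  U4: stuck-at-0 ✓; others ✗
  U5: none of the 2 fault types match ✗
  U6: none of the 2 fault types match ✗
  U7: stuck-at-0 ✓; others ✗
Consistent faults: {U2 stuck-at-1, U3 stuck-at-1, U4 stuck-at-0, U7 stuck-at-0} — 4 in all.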